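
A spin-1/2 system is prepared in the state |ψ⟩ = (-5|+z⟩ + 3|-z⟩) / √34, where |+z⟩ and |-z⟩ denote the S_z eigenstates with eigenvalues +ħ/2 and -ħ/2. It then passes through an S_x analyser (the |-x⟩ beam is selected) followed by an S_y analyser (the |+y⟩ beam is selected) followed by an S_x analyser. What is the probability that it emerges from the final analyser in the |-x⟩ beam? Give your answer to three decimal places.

0.235

First analyser (S_x): P(|-x⟩) = |⟨-x|ψ⟩|² = 64/68.
After stage 1 the state is |-x⟩; P(|+y⟩) = |⟨+y|-x⟩|² = 1/2.
After stage 2 the state is |+y⟩; P(|-x⟩) = |⟨-x|+y⟩|² = 1/2.
Joint probability = 64/68 × 1/2 × 1/2 = 0.235.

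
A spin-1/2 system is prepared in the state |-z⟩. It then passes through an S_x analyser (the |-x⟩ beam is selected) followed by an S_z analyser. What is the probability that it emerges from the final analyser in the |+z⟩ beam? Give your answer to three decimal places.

First analyser (S_x): from |-z⟩, P(|-x⟩) = 1/2.
After stage 1 the state is |-x⟩; P(|+z⟩) = |⟨+z|-x⟩|² = 1/2.
Joint probability = 1/2 × 1/2 = 0.250.

0.250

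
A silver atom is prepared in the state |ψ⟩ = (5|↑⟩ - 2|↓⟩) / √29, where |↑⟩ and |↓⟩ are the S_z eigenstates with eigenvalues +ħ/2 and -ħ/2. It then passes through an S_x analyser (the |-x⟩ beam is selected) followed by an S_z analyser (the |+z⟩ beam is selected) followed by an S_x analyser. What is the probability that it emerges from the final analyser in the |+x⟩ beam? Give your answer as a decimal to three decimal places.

0.211

First analyser (S_x): P(|-x⟩) = |⟨-x|ψ⟩|² = 49/58.
After stage 1 the state is |-x⟩; P(|+z⟩) = |⟨+z|-x⟩|² = 1/2.
After stage 2 the state is |+z⟩; P(|+x⟩) = |⟨+x|+z⟩|² = 1/2.
Joint probability = 49/58 × 1/2 × 1/2 = 0.211.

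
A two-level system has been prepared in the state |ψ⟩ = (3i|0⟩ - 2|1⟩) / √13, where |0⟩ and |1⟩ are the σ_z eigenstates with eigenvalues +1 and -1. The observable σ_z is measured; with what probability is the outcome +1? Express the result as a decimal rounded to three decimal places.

The +1 outcome corresponds to |0⟩. Its amplitude in |ψ⟩ is 3i/√13.
P = |3i|² / 13 = 9/13.

0.692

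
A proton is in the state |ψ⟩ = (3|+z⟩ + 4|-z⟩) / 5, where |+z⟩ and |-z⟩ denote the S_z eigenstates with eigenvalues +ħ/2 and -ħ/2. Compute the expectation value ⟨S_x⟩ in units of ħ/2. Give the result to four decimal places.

⟨σ_x⟩ = 2 Re(a* b)/(|a|²+|b|²) with a = 3, b = 4.
a* b = 12, so ⟨σ_x⟩ = 24/25.
⟨S_x⟩ = (ħ/2)·⟨σ_x⟩.

0.9600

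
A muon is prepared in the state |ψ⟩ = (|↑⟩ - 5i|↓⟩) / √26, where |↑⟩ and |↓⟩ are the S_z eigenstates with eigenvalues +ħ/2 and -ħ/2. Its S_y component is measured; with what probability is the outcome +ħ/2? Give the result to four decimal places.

|+y⟩ = (|↑⟩ + i|↓⟩)/√2, so ⟨+y|ψ⟩ = (-4) / (√2·√26).
P = |-4|² / 52 = 16/52.

0.3077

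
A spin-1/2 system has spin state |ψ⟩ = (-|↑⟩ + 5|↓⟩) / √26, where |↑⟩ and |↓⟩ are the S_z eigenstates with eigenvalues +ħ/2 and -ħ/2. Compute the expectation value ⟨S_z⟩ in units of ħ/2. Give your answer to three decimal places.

-0.923

⟨σ_z⟩ = |a|² - |b|² divided by |a|²+|b|², with a, b the |↑⟩, |↓⟩ amplitudes.
= (1 - 25)/26 = -24/26.
⟨S_z⟩ = (ħ/2)·⟨σ_z⟩.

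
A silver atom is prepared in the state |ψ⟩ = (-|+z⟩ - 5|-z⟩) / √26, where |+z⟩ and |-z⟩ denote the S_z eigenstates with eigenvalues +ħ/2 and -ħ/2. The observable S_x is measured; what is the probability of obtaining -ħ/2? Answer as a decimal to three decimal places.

|-x⟩ = (|+z⟩ - |-z⟩)/√2, so ⟨-x|ψ⟩ = (4) / (√2·√26).
P = |4|² / 52 = 16/52.

0.308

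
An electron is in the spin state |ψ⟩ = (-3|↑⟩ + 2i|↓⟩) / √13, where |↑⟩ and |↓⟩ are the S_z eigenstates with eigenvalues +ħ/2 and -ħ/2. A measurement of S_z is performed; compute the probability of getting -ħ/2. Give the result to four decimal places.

0.3077

The -ħ/2 outcome corresponds to |↓⟩. Its amplitude in |ψ⟩ is 2i/√13.
P = |2i|² / 13 = 4/13.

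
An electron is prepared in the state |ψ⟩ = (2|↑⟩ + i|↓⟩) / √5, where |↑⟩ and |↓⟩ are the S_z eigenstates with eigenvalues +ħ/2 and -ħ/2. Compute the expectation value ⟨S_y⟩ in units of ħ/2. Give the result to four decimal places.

0.8000

⟨σ_y⟩ = 2 Im(a* b)/(|a|²+|b|²) with a = 2, b = i.
a* b = 2i, so ⟨σ_y⟩ = 4/5.
⟨S_y⟩ = (ħ/2)·⟨σ_y⟩.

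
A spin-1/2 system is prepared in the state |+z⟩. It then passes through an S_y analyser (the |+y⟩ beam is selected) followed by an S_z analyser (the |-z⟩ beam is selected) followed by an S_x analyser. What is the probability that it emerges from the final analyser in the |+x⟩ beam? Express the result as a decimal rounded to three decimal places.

0.125

First analyser (S_y): from |+z⟩, P(|+y⟩) = 1/2.
After stage 1 the state is |+y⟩; P(|-z⟩) = |⟨-z|+y⟩|² = 1/2.
After stage 2 the state is |-z⟩; P(|+x⟩) = |⟨+x|-z⟩|² = 1/2.
Joint probability = 1/2 × 1/2 × 1/2 = 0.125.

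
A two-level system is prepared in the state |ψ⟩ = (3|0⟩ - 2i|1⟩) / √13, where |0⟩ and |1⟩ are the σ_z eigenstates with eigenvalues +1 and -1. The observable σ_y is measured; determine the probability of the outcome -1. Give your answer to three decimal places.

|-y⟩ = (|0⟩ - i|1⟩)/√2, so ⟨-y|ψ⟩ = (5) / (√2·√13).
P = |5|² / 26 = 25/26.

0.962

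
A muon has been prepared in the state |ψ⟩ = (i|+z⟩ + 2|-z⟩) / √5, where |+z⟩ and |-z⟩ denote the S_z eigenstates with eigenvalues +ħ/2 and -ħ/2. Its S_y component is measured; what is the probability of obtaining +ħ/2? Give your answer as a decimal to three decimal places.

|+y⟩ = (|+z⟩ + i|-z⟩)/√2, so ⟨+y|ψ⟩ = (-i) / (√2·√5).
P = |-i|² / 10 = 1/10.

0.100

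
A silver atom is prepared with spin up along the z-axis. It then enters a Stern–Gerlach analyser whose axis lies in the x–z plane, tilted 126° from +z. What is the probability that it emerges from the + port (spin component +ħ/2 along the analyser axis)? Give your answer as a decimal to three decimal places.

0.206

For spin-½, the probability of finding spin-up along an axis at angle θ to the initial spin direction is cos²(θ/2); spin-down is sin²(θ/2).
θ = 126°, so P = cos²(63°) ≈ 0.206.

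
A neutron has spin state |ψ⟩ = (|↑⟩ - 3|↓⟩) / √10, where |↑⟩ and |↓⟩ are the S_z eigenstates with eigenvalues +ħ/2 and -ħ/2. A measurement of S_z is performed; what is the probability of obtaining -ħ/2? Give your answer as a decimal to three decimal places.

0.900

The -ħ/2 outcome corresponds to |↓⟩. Its amplitude in |ψ⟩ is -3/√10.
P = |-3|² / 10 = 9/10.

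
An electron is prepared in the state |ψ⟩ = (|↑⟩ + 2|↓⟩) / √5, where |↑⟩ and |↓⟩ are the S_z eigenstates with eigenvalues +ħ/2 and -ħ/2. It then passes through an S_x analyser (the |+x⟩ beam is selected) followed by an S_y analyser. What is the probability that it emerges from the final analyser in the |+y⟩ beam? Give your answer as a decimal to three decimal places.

First analyser (S_x): P(|+x⟩) = |⟨+x|ψ⟩|² = 9/10.
After stage 1 the state is |+x⟩; P(|+y⟩) = |⟨+y|+x⟩|² = 1/2.
Joint probability = 9/10 × 1/2 = 0.450.

0.450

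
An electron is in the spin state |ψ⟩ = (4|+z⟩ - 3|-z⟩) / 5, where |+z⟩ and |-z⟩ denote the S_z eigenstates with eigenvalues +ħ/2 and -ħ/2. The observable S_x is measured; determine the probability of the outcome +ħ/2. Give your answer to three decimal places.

0.020

|+x⟩ = (|+z⟩ + |-z⟩)/√2, so ⟨+x|ψ⟩ = (1) / (√2·5).
P = |1|² / 50 = 1/50.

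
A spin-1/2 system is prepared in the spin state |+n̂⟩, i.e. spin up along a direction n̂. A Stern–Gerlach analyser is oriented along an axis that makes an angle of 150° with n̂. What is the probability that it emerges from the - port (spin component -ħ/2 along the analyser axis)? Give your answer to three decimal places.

For spin-½, the probability of finding spin-up along an axis at angle θ to the initial spin direction is cos²(θ/2); spin-down is sin²(θ/2).
θ = 150°, so P = sin²(75°) ≈ 0.933.

0.933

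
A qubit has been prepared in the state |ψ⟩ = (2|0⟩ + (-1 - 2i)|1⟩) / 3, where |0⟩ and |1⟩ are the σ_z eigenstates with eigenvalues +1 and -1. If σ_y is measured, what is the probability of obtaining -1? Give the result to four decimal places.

0.9444

|-y⟩ = (|0⟩ - i|1⟩)/√2, so ⟨-y|ψ⟩ = (4 - i) / (√2·3).
P = |4 - i|² / 18 = 17/18.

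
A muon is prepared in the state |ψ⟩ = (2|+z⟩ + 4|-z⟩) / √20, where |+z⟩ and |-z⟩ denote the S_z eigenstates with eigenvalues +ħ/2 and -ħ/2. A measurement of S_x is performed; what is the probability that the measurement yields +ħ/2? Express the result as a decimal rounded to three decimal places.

|+x⟩ = (|+z⟩ + |-z⟩)/√2, so ⟨+x|ψ⟩ = (6) / (√2·√20).
P = |6|² / 40 = 36/40.

0.900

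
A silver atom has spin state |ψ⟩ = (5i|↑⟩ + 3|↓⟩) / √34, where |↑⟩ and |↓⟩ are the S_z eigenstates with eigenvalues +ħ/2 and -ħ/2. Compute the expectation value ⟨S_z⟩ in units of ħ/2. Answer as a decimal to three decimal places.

⟨σ_z⟩ = |a|² - |b|² divided by |a|²+|b|², with a, b the |↑⟩, |↓⟩ amplitudes.
= (25 - 9)/34 = 16/34.
⟨S_z⟩ = (ħ/2)·⟨σ_z⟩.

0.471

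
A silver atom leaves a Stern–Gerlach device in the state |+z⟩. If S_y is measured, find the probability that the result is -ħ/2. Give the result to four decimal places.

0.5000

In the S_z basis, |+z⟩ = |↑⟩ and |-y⟩ = (|↑⟩ - i|↓⟩)/√2.
|⟨-y|+z⟩|² = 1/2.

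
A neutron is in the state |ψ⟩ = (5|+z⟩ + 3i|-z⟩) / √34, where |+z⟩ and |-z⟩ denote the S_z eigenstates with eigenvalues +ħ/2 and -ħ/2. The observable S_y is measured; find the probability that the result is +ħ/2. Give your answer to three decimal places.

0.941

|+y⟩ = (|+z⟩ + i|-z⟩)/√2, so ⟨+y|ψ⟩ = (8) / (√2·√34).
P = |8|² / 68 = 64/68.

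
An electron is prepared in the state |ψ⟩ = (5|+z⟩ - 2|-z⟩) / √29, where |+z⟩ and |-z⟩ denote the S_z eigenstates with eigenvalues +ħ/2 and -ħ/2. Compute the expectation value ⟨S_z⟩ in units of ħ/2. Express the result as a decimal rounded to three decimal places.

0.724

⟨σ_z⟩ = |a|² - |b|² divided by |a|²+|b|², with a, b the |+z⟩, |-z⟩ amplitudes.
= (25 - 4)/29 = 21/29.
⟨S_z⟩ = (ħ/2)·⟨σ_z⟩.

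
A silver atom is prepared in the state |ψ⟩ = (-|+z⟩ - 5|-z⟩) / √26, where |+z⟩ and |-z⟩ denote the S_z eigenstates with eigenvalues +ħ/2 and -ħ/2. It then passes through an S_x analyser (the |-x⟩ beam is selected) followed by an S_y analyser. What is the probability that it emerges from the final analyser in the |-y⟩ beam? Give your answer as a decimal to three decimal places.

0.154

First analyser (S_x): P(|-x⟩) = |⟨-x|ψ⟩|² = 16/52.
After stage 1 the state is |-x⟩; P(|-y⟩) = |⟨-y|-x⟩|² = 1/2.
Joint probability = 16/52 × 1/2 = 0.154.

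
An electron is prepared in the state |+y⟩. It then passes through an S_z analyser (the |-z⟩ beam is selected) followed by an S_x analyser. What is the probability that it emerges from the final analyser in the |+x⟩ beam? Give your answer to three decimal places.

0.250

First analyser (S_z): from |+y⟩, P(|-z⟩) = 1/2.
After stage 1 the state is |-z⟩; P(|+x⟩) = |⟨+x|-z⟩|² = 1/2.
Joint probability = 1/2 × 1/2 = 0.250.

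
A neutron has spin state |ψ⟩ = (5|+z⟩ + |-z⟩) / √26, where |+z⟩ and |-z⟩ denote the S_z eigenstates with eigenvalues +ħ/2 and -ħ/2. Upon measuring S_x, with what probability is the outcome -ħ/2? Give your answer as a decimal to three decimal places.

0.308

|-x⟩ = (|+z⟩ - |-z⟩)/√2, so ⟨-x|ψ⟩ = (4) / (√2·√26).
P = |4|² / 52 = 16/52.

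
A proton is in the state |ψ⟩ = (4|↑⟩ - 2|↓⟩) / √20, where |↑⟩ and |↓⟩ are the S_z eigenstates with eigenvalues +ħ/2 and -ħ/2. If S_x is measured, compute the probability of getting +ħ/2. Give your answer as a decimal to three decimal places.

0.100

|+x⟩ = (|↑⟩ + |↓⟩)/√2, so ⟨+x|ψ⟩ = (2) / (√2·√20).
P = |2|² / 40 = 4/40.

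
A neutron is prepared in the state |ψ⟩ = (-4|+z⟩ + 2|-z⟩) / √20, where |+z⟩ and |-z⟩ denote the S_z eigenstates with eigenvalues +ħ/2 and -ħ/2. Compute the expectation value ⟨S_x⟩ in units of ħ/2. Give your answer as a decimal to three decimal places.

⟨σ_x⟩ = 2 Re(a* b)/(|a|²+|b|²) with a = -4, b = 2.
a* b = -8, so ⟨σ_x⟩ = -16/20.
⟨S_x⟩ = (ħ/2)·⟨σ_x⟩.

-0.800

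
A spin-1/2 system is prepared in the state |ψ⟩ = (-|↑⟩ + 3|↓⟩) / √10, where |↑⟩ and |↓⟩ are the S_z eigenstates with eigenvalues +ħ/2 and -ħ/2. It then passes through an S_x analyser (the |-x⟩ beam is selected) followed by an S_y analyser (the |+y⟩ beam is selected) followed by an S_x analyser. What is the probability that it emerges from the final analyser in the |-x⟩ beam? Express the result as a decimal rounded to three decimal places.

First analyser (S_x): P(|-x⟩) = |⟨-x|ψ⟩|² = 16/20.
After stage 1 the state is |-x⟩; P(|+y⟩) = |⟨+y|-x⟩|² = 1/2.
After stage 2 the state is |+y⟩; P(|-x⟩) = |⟨-x|+y⟩|² = 1/2.
Joint probability = 16/20 × 1/2 × 1/2 = 0.200.

0.200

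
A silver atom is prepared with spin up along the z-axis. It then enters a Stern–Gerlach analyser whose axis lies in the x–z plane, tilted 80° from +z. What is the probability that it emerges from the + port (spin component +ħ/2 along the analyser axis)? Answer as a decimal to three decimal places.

0.587

For spin-½, the probability of finding spin-up along an axis at angle θ to the initial spin direction is cos²(θ/2); spin-down is sin²(θ/2).
θ = 80°, so P = cos²(40°) ≈ 0.587.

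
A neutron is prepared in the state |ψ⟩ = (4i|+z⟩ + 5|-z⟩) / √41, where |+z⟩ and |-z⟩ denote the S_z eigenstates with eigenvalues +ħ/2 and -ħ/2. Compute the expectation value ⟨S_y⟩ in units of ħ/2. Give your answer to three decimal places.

-0.976

⟨σ_y⟩ = 2 Im(a* b)/(|a|²+|b|²) with a = 4i, b = 5.
a* b = -20i, so ⟨σ_y⟩ = -40/41.
⟨S_y⟩ = (ħ/2)·⟨σ_y⟩.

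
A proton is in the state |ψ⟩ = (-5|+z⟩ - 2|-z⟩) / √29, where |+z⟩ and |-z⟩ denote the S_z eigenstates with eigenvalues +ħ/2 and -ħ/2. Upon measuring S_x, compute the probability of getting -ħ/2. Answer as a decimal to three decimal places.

0.155

|-x⟩ = (|+z⟩ - |-z⟩)/√2, so ⟨-x|ψ⟩ = (-3) / (√2·√29).
P = |-3|² / 58 = 9/58.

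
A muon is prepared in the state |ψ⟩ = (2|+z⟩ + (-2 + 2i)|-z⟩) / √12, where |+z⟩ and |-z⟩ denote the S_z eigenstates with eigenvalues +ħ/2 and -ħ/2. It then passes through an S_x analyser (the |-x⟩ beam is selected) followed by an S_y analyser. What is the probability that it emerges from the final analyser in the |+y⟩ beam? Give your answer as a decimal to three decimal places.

First analyser (S_x): P(|-x⟩) = |⟨-x|ψ⟩|² = 20/24.
After stage 1 the state is |-x⟩; P(|+y⟩) = |⟨+y|-x⟩|² = 1/2.
Joint probability = 20/24 × 1/2 = 0.417.

0.417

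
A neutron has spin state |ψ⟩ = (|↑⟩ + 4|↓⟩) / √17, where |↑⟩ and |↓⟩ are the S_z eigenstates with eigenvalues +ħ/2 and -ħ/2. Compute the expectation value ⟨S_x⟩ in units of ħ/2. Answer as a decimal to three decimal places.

0.471

⟨σ_x⟩ = 2 Re(a* b)/(|a|²+|b|²) with a = 1, b = 4.
a* b = 4, so ⟨σ_x⟩ = 8/17.
⟨S_x⟩ = (ħ/2)·⟨σ_x⟩.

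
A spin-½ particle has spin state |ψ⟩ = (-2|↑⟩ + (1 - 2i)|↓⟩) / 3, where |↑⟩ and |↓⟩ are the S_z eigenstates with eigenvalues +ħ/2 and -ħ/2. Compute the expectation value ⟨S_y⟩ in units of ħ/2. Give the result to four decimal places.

⟨σ_y⟩ = 2 Im(a* b)/(|a|²+|b|²) with a = -2, b = (1 - 2i).
a* b = (-2 + 4i), so ⟨σ_y⟩ = 8/9.
⟨S_y⟩ = (ħ/2)·⟨σ_y⟩.

0.8889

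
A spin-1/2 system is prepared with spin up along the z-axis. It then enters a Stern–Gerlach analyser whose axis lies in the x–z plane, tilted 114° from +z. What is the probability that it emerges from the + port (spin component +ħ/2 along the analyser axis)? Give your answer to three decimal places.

For spin-½, the probability of finding spin-up along an axis at angle θ to the initial spin direction is cos²(θ/2); spin-down is sin²(θ/2).
θ = 114°, so P = cos²(57°) ≈ 0.297.

0.297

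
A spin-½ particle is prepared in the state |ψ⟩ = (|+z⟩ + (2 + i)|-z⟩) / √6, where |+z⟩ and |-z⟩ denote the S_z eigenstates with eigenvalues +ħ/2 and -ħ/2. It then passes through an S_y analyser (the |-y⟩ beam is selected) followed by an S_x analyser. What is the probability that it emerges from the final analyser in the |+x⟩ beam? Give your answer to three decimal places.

First analyser (S_y): P(|-y⟩) = |⟨-y|ψ⟩|² = 4/12.
After stage 1 the state is |-y⟩; P(|+x⟩) = |⟨+x|-y⟩|² = 1/2.
Joint probability = 4/12 × 1/2 = 0.167.

0.167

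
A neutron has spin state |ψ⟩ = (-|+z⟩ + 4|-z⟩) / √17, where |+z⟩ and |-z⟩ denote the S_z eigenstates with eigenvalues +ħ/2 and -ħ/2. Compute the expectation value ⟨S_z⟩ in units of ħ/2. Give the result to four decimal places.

-0.8824

⟨σ_z⟩ = |a|² - |b|² divided by |a|²+|b|², with a, b the |+z⟩, |-z⟩ amplitudes.
= (1 - 16)/17 = -15/17.
⟨S_z⟩ = (ħ/2)·⟨σ_z⟩.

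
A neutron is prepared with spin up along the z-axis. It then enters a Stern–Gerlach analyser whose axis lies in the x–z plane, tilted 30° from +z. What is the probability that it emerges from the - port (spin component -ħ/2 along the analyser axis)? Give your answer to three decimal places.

0.067

For spin-½, the probability of finding spin-up along an axis at angle θ to the initial spin direction is cos²(θ/2); spin-down is sin²(θ/2).
θ = 30°, so P = sin²(15°) ≈ 0.067.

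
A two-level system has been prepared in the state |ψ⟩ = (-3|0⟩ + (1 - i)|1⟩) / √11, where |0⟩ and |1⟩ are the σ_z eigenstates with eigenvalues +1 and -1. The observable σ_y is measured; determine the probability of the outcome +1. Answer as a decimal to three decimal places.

0.773

|+y⟩ = (|0⟩ + i|1⟩)/√2, so ⟨+y|ψ⟩ = (-4 - i) / (√2·√11).
P = |-4 - i|² / 22 = 17/22.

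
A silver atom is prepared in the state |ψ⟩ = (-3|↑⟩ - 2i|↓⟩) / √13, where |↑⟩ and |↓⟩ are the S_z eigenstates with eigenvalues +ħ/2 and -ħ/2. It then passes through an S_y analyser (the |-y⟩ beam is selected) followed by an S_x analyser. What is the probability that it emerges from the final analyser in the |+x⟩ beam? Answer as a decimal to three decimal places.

First analyser (S_y): P(|-y⟩) = |⟨-y|ψ⟩|² = 1/26.
After stage 1 the state is |-y⟩; P(|+x⟩) = |⟨+x|-y⟩|² = 1/2.
Joint probability = 1/26 × 1/2 = 0.019.

0.019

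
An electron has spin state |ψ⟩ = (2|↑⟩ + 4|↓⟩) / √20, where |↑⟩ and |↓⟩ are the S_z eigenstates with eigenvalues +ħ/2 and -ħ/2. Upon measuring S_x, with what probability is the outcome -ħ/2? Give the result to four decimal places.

0.1000

|-x⟩ = (|↑⟩ - |↓⟩)/√2, so ⟨-x|ψ⟩ = (-2) / (√2·√20).
P = |-2|² / 40 = 4/40.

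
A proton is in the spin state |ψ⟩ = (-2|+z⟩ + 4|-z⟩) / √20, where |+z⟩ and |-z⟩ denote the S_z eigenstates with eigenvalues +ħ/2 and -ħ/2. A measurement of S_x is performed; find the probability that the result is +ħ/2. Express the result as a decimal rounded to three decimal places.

|+x⟩ = (|+z⟩ + |-z⟩)/√2, so ⟨+x|ψ⟩ = (2) / (√2·√20).
P = |2|² / 40 = 4/40.

0.100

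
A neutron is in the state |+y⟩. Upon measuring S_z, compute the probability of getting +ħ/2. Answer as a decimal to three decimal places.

In the S_z basis, |+y⟩ = (|+z⟩ + i|-z⟩)/√2 and |+z⟩ = |+z⟩.
|⟨+z|+y⟩|² = 1/2.

0.500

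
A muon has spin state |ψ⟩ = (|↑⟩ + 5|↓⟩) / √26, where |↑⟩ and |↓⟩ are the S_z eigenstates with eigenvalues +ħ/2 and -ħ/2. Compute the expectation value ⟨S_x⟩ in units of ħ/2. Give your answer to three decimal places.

⟨σ_x⟩ = 2 Re(a* b)/(|a|²+|b|²) with a = 1, b = 5.
a* b = 5, so ⟨σ_x⟩ = 10/26.
⟨S_x⟩ = (ħ/2)·⟨σ_x⟩.

0.385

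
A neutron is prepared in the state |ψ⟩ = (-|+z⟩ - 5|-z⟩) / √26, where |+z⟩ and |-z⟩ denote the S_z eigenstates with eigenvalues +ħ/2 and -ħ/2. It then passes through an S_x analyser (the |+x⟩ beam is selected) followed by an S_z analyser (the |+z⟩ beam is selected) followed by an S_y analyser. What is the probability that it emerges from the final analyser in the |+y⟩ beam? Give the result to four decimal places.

0.1731

First analyser (S_x): P(|+x⟩) = |⟨+x|ψ⟩|² = 36/52.
After stage 1 the state is |+x⟩; P(|+z⟩) = |⟨+z|+x⟩|² = 1/2.
After stage 2 the state is |+z⟩; P(|+y⟩) = |⟨+y|+z⟩|² = 1/2.
Joint probability = 36/52 × 1/2 × 1/2 = 0.1731.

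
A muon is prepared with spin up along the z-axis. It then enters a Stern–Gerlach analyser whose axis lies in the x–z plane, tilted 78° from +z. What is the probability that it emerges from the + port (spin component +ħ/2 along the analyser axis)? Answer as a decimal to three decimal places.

For spin-½, the probability of finding spin-up along an axis at angle θ to the initial spin direction is cos²(θ/2); spin-down is sin²(θ/2).
θ = 78°, so P = cos²(39°) ≈ 0.604.

0.604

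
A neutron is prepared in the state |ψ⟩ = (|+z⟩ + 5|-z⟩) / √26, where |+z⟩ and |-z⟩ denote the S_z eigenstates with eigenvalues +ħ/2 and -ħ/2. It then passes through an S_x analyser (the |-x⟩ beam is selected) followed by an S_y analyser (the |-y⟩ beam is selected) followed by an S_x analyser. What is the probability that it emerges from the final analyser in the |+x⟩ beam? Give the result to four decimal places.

First analyser (S_x): P(|-x⟩) = |⟨-x|ψ⟩|² = 16/52.
After stage 1 the state is |-x⟩; P(|-y⟩) = |⟨-y|-x⟩|² = 1/2.
After stage 2 the state is |-y⟩; P(|+x⟩) = |⟨+x|-y⟩|² = 1/2.
Joint probability = 16/52 × 1/2 × 1/2 = 0.0769.

0.0769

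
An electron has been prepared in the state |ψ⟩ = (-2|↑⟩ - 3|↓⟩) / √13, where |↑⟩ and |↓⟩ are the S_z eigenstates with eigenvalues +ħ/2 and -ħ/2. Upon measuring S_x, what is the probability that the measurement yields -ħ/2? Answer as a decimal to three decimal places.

0.038

|-x⟩ = (|↑⟩ - |↓⟩)/√2, so ⟨-x|ψ⟩ = (1) / (√2·√13).
P = |1|² / 26 = 1/26.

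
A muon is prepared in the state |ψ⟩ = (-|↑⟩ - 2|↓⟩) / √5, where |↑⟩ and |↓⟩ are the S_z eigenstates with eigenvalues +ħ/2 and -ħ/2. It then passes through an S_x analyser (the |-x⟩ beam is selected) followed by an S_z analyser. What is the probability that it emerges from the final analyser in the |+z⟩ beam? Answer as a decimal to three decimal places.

First analyser (S_x): P(|-x⟩) = |⟨-x|ψ⟩|² = 1/10.
After stage 1 the state is |-x⟩; P(|+z⟩) = |⟨+z|-x⟩|² = 1/2.
Joint probability = 1/10 × 1/2 = 0.050.

0.050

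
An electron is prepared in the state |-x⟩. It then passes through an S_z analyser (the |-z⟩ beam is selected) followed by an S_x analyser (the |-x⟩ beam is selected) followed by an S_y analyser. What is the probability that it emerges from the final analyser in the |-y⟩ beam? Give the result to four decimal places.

0.1250

First analyser (S_z): from |-x⟩, P(|-z⟩) = 1/2.
After stage 1 the state is |-z⟩; P(|-x⟩) = |⟨-x|-z⟩|² = 1/2.
After stage 2 the state is |-x⟩; P(|-y⟩) = |⟨-y|-x⟩|² = 1/2.
Joint probability = 1/2 × 1/2 × 1/2 = 0.1250.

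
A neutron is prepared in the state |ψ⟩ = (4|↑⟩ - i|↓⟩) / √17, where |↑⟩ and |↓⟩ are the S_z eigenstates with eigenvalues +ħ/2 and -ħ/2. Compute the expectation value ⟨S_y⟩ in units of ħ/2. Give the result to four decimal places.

⟨σ_y⟩ = 2 Im(a* b)/(|a|²+|b|²) with a = 4, b = -i.
a* b = -4i, so ⟨σ_y⟩ = -8/17.
⟨S_y⟩ = (ħ/2)·⟨σ_y⟩.

-0.4706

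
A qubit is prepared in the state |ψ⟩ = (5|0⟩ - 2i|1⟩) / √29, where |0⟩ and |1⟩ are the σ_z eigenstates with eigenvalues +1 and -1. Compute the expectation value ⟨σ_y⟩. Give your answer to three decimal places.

-0.690

⟨σ_y⟩ = 2 Im(a* b)/(|a|²+|b|²) with a = 5, b = -2i.
a* b = -10i, so ⟨σ_y⟩ = -20/29.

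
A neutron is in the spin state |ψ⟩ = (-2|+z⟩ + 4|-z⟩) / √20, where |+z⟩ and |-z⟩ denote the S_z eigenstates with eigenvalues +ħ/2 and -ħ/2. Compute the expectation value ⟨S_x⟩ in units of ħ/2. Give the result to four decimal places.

-0.8000

⟨σ_x⟩ = 2 Re(a* b)/(|a|²+|b|²) with a = -2, b = 4.
a* b = -8, so ⟨σ_x⟩ = -16/20.
⟨S_x⟩ = (ħ/2)·⟨σ_x⟩.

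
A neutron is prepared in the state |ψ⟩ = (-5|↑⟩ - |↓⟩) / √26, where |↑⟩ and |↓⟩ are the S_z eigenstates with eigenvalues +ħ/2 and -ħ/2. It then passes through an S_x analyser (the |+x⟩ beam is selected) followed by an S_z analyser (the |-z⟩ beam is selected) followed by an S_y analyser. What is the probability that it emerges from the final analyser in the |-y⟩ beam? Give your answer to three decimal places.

0.173

First analyser (S_x): P(|+x⟩) = |⟨+x|ψ⟩|² = 36/52.
After stage 1 the state is |+x⟩; P(|-z⟩) = |⟨-z|+x⟩|² = 1/2.
After stage 2 the state is |-z⟩; P(|-y⟩) = |⟨-y|-z⟩|² = 1/2.
Joint probability = 36/52 × 1/2 × 1/2 = 0.173.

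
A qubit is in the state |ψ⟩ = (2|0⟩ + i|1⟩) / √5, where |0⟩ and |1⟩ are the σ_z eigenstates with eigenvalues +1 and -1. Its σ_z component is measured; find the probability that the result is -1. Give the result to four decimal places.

0.2000

The -1 outcome corresponds to |1⟩. Its amplitude in |ψ⟩ is i/√5.
P = |i|² / 5 = 1/5.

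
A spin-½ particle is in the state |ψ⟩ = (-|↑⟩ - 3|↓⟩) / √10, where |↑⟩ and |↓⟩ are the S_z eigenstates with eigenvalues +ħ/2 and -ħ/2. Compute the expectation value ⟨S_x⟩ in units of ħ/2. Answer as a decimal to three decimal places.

⟨σ_x⟩ = 2 Re(a* b)/(|a|²+|b|²) with a = -1, b = -3.
a* b = 3, so ⟨σ_x⟩ = 6/10.
⟨S_x⟩ = (ħ/2)·⟨σ_x⟩.

0.600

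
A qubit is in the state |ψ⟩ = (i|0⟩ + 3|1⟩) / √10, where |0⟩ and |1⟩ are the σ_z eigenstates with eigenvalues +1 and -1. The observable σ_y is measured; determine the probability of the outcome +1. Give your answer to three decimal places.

|+y⟩ = (|0⟩ + i|1⟩)/√2, so ⟨+y|ψ⟩ = (-2i) / (√2·√10).
P = |-2i|² / 20 = 4/20.

0.200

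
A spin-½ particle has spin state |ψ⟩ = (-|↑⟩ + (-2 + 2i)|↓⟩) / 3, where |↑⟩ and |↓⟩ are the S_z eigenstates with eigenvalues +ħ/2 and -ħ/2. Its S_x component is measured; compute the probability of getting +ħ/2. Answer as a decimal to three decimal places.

0.722

|+x⟩ = (|↑⟩ + |↓⟩)/√2, so ⟨+x|ψ⟩ = (-3 + 2i) / (√2·3).
P = |-3 + 2i|² / 18 = 13/18.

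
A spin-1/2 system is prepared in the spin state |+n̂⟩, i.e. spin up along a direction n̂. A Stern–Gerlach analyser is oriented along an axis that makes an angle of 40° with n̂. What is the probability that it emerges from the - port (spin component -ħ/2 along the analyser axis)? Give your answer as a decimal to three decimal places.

For spin-½, the probability of finding spin-up along an axis at angle θ to the initial spin direction is cos²(θ/2); spin-down is sin²(θ/2).
θ = 40°, so P = sin²(20°) ≈ 0.117.

0.117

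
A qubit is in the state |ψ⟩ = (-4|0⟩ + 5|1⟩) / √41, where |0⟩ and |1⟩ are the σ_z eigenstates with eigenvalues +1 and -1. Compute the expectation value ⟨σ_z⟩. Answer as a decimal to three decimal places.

-0.220

⟨σ_z⟩ = |a|² - |b|² divided by |a|²+|b|², with a, b the |0⟩, |1⟩ amplitudes.
= (16 - 25)/41 = -9/41.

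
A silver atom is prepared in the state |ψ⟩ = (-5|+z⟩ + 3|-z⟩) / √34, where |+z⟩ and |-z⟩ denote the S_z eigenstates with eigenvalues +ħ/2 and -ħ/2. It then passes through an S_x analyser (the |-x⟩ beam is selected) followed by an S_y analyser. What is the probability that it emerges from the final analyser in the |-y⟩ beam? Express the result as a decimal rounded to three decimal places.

First analyser (S_x): P(|-x⟩) = |⟨-x|ψ⟩|² = 64/68.
After stage 1 the state is |-x⟩; P(|-y⟩) = |⟨-y|-x⟩|² = 1/2.
Joint probability = 64/68 × 1/2 = 0.471.

0.471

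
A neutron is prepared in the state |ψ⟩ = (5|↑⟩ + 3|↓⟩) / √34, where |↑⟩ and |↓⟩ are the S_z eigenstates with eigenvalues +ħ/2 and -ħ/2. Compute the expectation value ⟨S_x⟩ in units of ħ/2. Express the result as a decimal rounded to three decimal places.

⟨σ_x⟩ = 2 Re(a* b)/(|a|²+|b|²) with a = 5, b = 3.
a* b = 15, so ⟨σ_x⟩ = 30/34.
⟨S_x⟩ = (ħ/2)·⟨σ_x⟩.

0.882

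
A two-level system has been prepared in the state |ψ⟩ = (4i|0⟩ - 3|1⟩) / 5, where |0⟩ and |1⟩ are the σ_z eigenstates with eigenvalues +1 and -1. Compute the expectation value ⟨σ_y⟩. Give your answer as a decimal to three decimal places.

0.960

⟨σ_y⟩ = 2 Im(a* b)/(|a|²+|b|²) with a = 4i, b = -3.
a* b = 12i, so ⟨σ_y⟩ = 24/25.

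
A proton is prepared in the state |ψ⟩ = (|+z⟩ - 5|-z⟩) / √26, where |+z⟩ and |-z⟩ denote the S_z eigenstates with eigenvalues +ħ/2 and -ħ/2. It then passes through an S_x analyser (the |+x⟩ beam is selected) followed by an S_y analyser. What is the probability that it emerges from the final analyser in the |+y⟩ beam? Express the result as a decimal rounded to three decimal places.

First analyser (S_x): P(|+x⟩) = |⟨+x|ψ⟩|² = 16/52.
After stage 1 the state is |+x⟩; P(|+y⟩) = |⟨+y|+x⟩|² = 1/2.
Joint probability = 16/52 × 1/2 = 0.154.

0.154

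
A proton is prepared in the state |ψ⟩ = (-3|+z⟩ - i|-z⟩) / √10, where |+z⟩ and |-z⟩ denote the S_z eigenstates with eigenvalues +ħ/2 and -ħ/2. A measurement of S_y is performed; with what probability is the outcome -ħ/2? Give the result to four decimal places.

0.2000

|-y⟩ = (|+z⟩ - i|-z⟩)/√2, so ⟨-y|ψ⟩ = (-2) / (√2·√10).
P = |-2|² / 20 = 4/20.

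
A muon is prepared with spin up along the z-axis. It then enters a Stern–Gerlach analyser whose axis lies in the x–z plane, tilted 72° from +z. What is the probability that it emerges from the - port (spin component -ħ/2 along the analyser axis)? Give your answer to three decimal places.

0.345

For spin-½, the probability of finding spin-up along an axis at angle θ to the initial spin direction is cos²(θ/2); spin-down is sin²(θ/2).
θ = 72°, so P = sin²(36°) ≈ 0.345.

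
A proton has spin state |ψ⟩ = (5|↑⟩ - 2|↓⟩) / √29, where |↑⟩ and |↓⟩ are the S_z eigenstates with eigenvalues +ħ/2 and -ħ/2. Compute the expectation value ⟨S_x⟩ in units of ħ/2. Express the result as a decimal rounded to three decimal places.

⟨σ_x⟩ = 2 Re(a* b)/(|a|²+|b|²) with a = 5, b = -2.
a* b = -10, so ⟨σ_x⟩ = -20/29.
⟨S_x⟩ = (ħ/2)·⟨σ_x⟩.

-0.690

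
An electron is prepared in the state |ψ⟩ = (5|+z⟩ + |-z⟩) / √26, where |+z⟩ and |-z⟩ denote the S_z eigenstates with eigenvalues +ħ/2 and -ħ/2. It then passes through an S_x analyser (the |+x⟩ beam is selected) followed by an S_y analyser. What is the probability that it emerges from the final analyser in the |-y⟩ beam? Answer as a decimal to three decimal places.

0.346

First analyser (S_x): P(|+x⟩) = |⟨+x|ψ⟩|² = 36/52.
After stage 1 the state is |+x⟩; P(|-y⟩) = |⟨-y|+x⟩|² = 1/2.
Joint probability = 36/52 × 1/2 = 0.346.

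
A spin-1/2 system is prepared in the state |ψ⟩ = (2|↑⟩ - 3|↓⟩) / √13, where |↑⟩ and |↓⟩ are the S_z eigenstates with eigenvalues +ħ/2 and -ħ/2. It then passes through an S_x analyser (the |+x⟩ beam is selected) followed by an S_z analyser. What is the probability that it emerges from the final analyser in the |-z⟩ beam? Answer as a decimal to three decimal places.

First analyser (S_x): P(|+x⟩) = |⟨+x|ψ⟩|² = 1/26.
After stage 1 the state is |+x⟩; P(|-z⟩) = |⟨-z|+x⟩|² = 1/2.
Joint probability = 1/26 × 1/2 = 0.019.

0.019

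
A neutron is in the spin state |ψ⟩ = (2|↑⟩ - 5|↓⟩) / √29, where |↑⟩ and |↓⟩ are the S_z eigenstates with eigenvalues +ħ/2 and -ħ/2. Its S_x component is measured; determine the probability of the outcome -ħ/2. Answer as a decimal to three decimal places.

0.845

|-x⟩ = (|↑⟩ - |↓⟩)/√2, so ⟨-x|ψ⟩ = (7) / (√2·√29).
P = |7|² / 58 = 49/58.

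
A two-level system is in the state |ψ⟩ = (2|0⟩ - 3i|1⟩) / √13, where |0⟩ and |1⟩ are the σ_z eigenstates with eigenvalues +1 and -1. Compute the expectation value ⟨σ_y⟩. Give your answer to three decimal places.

-0.923

⟨σ_y⟩ = 2 Im(a* b)/(|a|²+|b|²) with a = 2, b = -3i.
a* b = -6i, so ⟨σ_y⟩ = -12/13.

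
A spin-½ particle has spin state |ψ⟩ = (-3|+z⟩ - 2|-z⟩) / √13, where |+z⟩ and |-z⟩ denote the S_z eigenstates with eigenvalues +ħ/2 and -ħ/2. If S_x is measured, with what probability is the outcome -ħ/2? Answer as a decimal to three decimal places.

0.038

|-x⟩ = (|+z⟩ - |-z⟩)/√2, so ⟨-x|ψ⟩ = (-1) / (√2·√13).
P = |-1|² / 26 = 1/26.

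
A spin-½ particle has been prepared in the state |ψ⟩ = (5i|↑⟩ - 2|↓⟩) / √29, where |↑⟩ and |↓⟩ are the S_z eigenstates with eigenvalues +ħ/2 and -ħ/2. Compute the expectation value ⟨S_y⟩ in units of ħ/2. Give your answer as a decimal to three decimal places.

⟨σ_y⟩ = 2 Im(a* b)/(|a|²+|b|²) with a = 5i, b = -2.
a* b = 10i, so ⟨σ_y⟩ = 20/29.
⟨S_y⟩ = (ħ/2)·⟨σ_y⟩.

0.690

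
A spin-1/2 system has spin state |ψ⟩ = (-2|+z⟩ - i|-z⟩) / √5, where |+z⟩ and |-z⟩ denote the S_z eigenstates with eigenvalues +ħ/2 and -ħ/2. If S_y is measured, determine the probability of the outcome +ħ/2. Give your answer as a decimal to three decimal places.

|+y⟩ = (|+z⟩ + i|-z⟩)/√2, so ⟨+y|ψ⟩ = (-3) / (√2·√5).
P = |-3|² / 10 = 9/10.

0.900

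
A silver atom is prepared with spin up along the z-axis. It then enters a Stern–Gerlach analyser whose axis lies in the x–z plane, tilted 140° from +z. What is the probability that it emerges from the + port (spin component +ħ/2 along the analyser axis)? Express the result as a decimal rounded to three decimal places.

0.117

For spin-½, the probability of finding spin-up along an axis at angle θ to the initial spin direction is cos²(θ/2); spin-down is sin²(θ/2).
θ = 140°, so P = cos²(70°) ≈ 0.117.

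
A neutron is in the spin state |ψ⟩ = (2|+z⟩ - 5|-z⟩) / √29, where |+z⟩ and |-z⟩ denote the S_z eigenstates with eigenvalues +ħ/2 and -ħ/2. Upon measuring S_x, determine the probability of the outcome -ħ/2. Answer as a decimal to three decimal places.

0.845

|-x⟩ = (|+z⟩ - |-z⟩)/√2, so ⟨-x|ψ⟩ = (7) / (√2·√29).
P = |7|² / 58 = 49/58.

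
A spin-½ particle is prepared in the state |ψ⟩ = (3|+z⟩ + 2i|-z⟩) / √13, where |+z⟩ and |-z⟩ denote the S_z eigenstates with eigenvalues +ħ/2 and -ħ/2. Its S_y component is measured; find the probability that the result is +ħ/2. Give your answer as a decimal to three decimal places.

|+y⟩ = (|+z⟩ + i|-z⟩)/√2, so ⟨+y|ψ⟩ = (5) / (√2·√13).
P = |5|² / 26 = 25/26.

0.962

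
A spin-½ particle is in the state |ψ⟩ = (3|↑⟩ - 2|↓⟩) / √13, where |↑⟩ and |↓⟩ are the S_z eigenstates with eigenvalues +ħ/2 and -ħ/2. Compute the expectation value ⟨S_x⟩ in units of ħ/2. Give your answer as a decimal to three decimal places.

⟨σ_x⟩ = 2 Re(a* b)/(|a|²+|b|²) with a = 3, b = -2.
a* b = -6, so ⟨σ_x⟩ = -12/13.
⟨S_x⟩ = (ħ/2)·⟨σ_x⟩.

-0.923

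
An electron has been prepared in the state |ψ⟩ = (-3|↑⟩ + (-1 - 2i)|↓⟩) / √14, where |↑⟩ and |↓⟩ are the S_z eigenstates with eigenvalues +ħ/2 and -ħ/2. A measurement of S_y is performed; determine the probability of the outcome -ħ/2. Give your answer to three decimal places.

|-y⟩ = (|↑⟩ - i|↓⟩)/√2, so ⟨-y|ψ⟩ = (-1 - i) / (√2·√14).
P = |-1 - i|² / 28 = 2/28.

0.071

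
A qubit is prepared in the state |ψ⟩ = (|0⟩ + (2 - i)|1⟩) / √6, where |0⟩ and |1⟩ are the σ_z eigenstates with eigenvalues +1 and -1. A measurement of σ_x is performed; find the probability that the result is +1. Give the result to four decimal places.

|+x⟩ = (|0⟩ + |1⟩)/√2, so ⟨+x|ψ⟩ = (3 - i) / (√2·√6).
P = |3 - i|² / 12 = 10/12.

0.8333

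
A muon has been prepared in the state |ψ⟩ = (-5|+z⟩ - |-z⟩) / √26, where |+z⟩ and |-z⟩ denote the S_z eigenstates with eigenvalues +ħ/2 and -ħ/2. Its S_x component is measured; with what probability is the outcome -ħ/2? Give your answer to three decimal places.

0.308

|-x⟩ = (|+z⟩ - |-z⟩)/√2, so ⟨-x|ψ⟩ = (-4) / (√2·√26).
P = |-4|² / 52 = 16/52.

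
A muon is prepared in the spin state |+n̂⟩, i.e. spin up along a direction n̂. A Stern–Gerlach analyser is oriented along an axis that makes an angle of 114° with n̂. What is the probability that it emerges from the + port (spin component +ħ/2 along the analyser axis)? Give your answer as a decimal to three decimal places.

0.297

For spin-½, the probability of finding spin-up along an axis at angle θ to the initial spin direction is cos²(θ/2); spin-down is sin²(θ/2).
θ = 114°, so P = cos²(57°) ≈ 0.297.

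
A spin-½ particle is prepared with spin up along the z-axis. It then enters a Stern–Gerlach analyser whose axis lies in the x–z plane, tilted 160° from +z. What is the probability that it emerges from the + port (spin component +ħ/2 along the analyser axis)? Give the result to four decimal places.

0.0302

For spin-½, the probability of finding spin-up along an axis at angle θ to the initial spin direction is cos²(θ/2); spin-down is sin²(θ/2).
θ = 160°, so P = cos²(80°) ≈ 0.0302.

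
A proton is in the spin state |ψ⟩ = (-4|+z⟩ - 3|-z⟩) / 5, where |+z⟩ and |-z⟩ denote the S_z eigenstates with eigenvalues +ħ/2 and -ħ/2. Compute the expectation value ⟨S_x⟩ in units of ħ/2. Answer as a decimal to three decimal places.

0.960

⟨σ_x⟩ = 2 Re(a* b)/(|a|²+|b|²) with a = -4, b = -3.
a* b = 12, so ⟨σ_x⟩ = 24/25.
⟨S_x⟩ = (ħ/2)·⟨σ_x⟩.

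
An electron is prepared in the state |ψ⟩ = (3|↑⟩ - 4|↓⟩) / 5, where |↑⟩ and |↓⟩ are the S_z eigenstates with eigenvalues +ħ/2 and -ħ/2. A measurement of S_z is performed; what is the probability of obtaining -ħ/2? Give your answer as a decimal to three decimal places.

The -ħ/2 outcome corresponds to |↓⟩. Its amplitude in |ψ⟩ is -4/5.
P = |-4|² / 25 = 16/25.

0.640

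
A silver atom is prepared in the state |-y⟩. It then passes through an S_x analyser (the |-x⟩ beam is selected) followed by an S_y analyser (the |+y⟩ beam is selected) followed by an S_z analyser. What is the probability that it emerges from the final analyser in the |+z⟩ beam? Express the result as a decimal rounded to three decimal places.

0.125

First analyser (S_x): from |-y⟩, P(|-x⟩) = 1/2.
After stage 1 the state is |-x⟩; P(|+y⟩) = |⟨+y|-x⟩|² = 1/2.
After stage 2 the state is |+y⟩; P(|+z⟩) = |⟨+z|+y⟩|² = 1/2.
Joint probability = 1/2 × 1/2 × 1/2 = 0.125.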